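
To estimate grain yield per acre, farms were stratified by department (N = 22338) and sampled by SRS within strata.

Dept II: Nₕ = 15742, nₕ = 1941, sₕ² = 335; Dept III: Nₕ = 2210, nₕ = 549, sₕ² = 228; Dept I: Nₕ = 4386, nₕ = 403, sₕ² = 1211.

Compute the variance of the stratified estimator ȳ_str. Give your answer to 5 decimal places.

Var(ȳ_str) = Σₕ Wₕ²(1 − fₕ)sₕ²/nₕ with Wₕ = Nₕ/N, N = 22338.
Dept II: Wₕ = 0.70471842; term = 0.70471842²·(1 − 0.12330072)·335/1941 = 0.075145186.
Dept III: Wₕ = 0.09893455; term = 0.09893455²·(1 − 0.24841629)·228/549 = 0.0030551732.
Dept I: Wₕ = 0.19634703; term = 0.19634703²·(1 − 0.09188326)·1211/403 = 0.10520332.
Sum = 0.18340368.

0.18340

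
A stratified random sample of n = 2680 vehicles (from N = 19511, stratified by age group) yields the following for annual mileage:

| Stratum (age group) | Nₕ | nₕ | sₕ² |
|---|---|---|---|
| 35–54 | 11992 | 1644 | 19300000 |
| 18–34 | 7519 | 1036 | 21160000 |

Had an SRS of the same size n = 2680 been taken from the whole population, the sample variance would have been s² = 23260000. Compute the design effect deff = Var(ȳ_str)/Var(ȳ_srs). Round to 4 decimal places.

Var(ȳ_str) = Σ Wₕ²(1−fₕ)sₕ²/nₕ with Wₕ = Nₕ/19511:
  35–54: (11992/19511)²·(1−1644/11992)·19300000/1644 = 3826.8768
  18–34: (7519/19511)²·(1−1036/7519)·21160000/1036 = 2615.3689
  → Var(ȳ_str) = 6442.2457.
Var(ȳ_srs) = (1 − 2680/19511)·23260000/2680 = 7486.9565.
deff = 6442.2457 / 7486.9565 = 0.8605.

0.8605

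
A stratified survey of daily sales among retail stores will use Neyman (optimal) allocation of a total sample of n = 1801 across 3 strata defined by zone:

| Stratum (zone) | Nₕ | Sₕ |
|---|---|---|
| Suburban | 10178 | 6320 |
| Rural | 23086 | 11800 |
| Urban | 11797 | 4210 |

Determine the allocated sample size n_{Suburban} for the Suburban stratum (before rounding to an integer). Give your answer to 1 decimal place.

Neyman allocation: nₕ = n·NₕSₕ / Σⱼ NⱼSⱼ.
Σ NⱼSⱼ = 10178·6320 + 23086·11800 + 11797·4210 = 3.8640513 × 10^8.
n_{Suburban} = 1801·10178·6320 / (3.8640513 × 10^8) = 299.8.

299.8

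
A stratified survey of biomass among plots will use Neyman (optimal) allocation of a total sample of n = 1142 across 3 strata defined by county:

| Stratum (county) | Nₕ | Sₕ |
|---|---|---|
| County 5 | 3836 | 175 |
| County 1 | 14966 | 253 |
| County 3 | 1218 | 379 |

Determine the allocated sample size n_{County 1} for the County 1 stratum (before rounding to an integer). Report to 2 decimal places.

Neyman allocation: nₕ = n·NₕSₕ / Σⱼ NⱼSⱼ.
Σ NⱼSⱼ = 3836·175 + 14966·253 + 1218·379 = 4.91932 × 10^6.
n_{County 1} = 1142·14966·253 / (4.91932 × 10^6) = 879.00.

879.00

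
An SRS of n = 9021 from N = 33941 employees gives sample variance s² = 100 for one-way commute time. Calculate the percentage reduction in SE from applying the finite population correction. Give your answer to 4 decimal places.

f = n/N = 9021/33941 = 0.26578474.
SE_no-fpc = √(s²/n) = 0.10528649; SE_fpc = √((1−f)s²/n) = 0.090216165.
Ratio = √(1−f) = 0.85686362. Reduction = 100·(1 − 0.85686362) = 14.3136%.

14.3136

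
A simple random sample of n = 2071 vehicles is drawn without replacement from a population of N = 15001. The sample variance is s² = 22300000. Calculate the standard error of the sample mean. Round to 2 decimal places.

96.34

Under SRS without replacement, Var(ȳ) = (1 − f)·s²/n with f = n/N = 2071/15001 = 0.13805746.
Var(ȳ) = (1 − 0.13805746)·22300000/2071 = 0.86194254·10767.745 = 9281.1775.
SE(ȳ) = √(9281.1775) = 96.34.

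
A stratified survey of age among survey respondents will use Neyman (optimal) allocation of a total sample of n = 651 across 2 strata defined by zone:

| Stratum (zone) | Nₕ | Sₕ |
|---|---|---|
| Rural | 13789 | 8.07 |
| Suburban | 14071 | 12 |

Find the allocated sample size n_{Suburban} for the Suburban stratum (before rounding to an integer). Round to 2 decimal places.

392.40

Neyman allocation: nₕ = n·NₕSₕ / Σⱼ NⱼSⱼ.
Σ NⱼSⱼ = 13789·8.07 + 14071·12 = 280129.23.
n_{Suburban} = 651·14071·12 / 280129.23 = 392.40.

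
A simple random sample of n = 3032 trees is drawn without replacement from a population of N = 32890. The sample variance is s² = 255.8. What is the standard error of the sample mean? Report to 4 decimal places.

Under SRS without replacement, Var(ȳ) = (1 − f)·s²/n with f = n/N = 3032/32890 = 0.09218607.
Var(ȳ) = (1 − 0.09218607)·255.8/3032 = 0.90781393·0.084366755 = 0.076589315.
SE(ȳ) = √(0.076589315) = 0.2767.

0.2767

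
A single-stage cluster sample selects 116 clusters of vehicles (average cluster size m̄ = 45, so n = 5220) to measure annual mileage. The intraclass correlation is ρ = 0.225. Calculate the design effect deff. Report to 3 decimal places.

deff = 1 + (45 − 1)·0.225 = 1 + 9.9 = 10.9.

10.900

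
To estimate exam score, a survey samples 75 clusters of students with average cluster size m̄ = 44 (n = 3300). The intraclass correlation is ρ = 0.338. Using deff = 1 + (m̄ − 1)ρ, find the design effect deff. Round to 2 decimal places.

15.53

deff = 1 + (44 − 1)·0.338 = 1 + 14.534 = 15.534.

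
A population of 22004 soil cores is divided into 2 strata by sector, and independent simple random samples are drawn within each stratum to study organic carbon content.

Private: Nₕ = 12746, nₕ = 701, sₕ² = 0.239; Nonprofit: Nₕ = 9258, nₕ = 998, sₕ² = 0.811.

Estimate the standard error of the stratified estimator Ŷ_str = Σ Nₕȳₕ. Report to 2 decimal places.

338.36

Var(Ŷ_str) = Σₕ Nₕ²(1 − fₕ)sₕ²/nₕ.
Private: 12746²·(1 − 701/12746)·0.239/701 = 52343.24.
Nonprofit: 9258²·(1 − 998/9258)·0.811/998 = 62142.331.
Sum = 114485.57.
SE = √(114485.57) = 338.36.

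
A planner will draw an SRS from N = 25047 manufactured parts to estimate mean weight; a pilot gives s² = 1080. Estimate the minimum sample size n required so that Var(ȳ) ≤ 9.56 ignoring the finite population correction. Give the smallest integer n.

113

Without fpc, n₀ = s²/D = 1080/9.56 = 112.9707.
Rounding up, n = 113.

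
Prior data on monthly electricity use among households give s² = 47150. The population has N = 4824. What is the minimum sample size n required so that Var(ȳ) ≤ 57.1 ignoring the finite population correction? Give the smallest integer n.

826

Without fpc, n₀ = s²/D = 47150/57.1 = 825.7443.
Rounding up, n = 826.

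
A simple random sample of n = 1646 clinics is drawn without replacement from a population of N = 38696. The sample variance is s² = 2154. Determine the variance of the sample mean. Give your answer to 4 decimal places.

1.2530

Under SRS without replacement, Var(ȳ) = (1 − f)·s²/n with f = n/N = 1646/38696 = 0.04253670.
Var(ȳ) = (1 − 0.04253670)·2154/1646 = 0.95746330·1.308627 = 1.2529623.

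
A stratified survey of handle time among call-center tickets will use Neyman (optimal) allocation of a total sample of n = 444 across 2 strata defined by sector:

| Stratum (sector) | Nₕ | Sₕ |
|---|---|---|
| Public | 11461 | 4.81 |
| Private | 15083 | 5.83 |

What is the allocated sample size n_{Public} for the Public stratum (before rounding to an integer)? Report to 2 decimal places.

Neyman allocation: nₕ = n·NₕSₕ / Σⱼ NⱼSⱼ.
Σ NⱼSⱼ = 11461·4.81 + 15083·5.83 = 143061.3.
n_{Public} = 444·11461·4.81 / 143061.3 = 171.09.

171.09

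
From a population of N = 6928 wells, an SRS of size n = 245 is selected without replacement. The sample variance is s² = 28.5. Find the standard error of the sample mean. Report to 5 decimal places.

0.33498

Under SRS without replacement, Var(ȳ) = (1 − f)·s²/n with f = n/N = 245/6928 = 0.03536374.
Var(ȳ) = (1 − 0.03536374)·28.5/245 = 0.96463626·0.11632653 = 0.11221279.
SE(ȳ) = √(0.11221279) = 0.33498.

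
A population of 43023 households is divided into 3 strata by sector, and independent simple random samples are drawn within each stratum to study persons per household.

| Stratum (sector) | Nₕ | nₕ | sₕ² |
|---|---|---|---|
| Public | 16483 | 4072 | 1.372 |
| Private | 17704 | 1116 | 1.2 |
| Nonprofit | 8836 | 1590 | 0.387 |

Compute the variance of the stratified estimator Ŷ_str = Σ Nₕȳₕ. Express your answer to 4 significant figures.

Var(Ŷ_str) = Σₕ Nₕ²(1 − fₕ)sₕ²/nₕ.
Public: 16483²·(1 − 4072/16483)·1.372/4072 = 68927.
Private: 17704²·(1 − 1116/17704)·1.2/1116 = 315778.44.
Nonprofit: 8836²·(1 − 1590/8836)·0.387/1590 = 15583.603.
Sum = 400289.04.

400300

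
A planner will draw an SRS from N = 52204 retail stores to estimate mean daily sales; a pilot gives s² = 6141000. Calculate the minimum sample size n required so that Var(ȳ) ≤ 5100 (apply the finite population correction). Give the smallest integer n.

Without fpc, n₀ = s²/D = 6141000/5100 = 1204.1176.
With fpc, (1 − n/N)·s²/n ≤ D requires n ≥ n₀/(1 + n₀/N) = 1204.1176/(1 + 1204.1176/52204) = 1176.9701.
Rounding up, n = 1177.

1177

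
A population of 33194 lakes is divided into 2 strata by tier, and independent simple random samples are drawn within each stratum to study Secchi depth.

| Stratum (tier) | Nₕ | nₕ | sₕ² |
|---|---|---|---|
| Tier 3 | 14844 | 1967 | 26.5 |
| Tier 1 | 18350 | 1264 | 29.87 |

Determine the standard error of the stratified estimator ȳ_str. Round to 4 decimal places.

Var(ȳ_str) = Σₕ Wₕ²(1 − fₕ)sₕ²/nₕ with Wₕ = Nₕ/N, N = 33194.
Tier 3: Wₕ = 0.44718925; term = 0.44718925²·(1 − 0.13251145)·26.5/1967 = 0.0023371575.
Tier 1: Wₕ = 0.55281075; term = 0.55281075²·(1 − 0.06888283)·29.87/1264 = 0.0067242746.
Sum = 0.0090614321.
SE = √(0.0090614321) = 0.0952.

0.0952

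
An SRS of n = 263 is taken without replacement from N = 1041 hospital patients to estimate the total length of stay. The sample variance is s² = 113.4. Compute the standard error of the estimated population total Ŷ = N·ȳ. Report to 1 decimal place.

590.9

Var(Ŷ) = N²·Var(ȳ) = N²·(1 − n/N)·s²/n.
f = 263/1041 = 0.25264169; Var(ȳ) = 0.74735831·113.4/263 = 0.32224499.
Var(Ŷ) = 1041² · 0.32224499 = 349210.77.
SE(Ŷ) = √(349210.77) = 590.9.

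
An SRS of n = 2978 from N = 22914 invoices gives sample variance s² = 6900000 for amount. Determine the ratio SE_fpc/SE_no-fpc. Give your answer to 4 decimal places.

0.9328

f = n/N = 2978/22914 = 0.12996421.
SE_no-fpc = √(s²/n) = 48.135135; SE_fpc = √((1−f)s²/n) = 44.898389.
Ratio = √(1−f) = 0.93275709.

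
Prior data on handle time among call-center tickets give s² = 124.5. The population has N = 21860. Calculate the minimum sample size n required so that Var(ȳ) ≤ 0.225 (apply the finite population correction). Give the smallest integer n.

540

Without fpc, n₀ = s²/D = 124.5/0.225 = 553.3333.
With fpc, (1 − n/N)·s²/n ≤ D requires n ≥ n₀/(1 + n₀/N) = 553.3333/(1 + 553.3333/21860) = 539.6728.
Rounding up, n = 540.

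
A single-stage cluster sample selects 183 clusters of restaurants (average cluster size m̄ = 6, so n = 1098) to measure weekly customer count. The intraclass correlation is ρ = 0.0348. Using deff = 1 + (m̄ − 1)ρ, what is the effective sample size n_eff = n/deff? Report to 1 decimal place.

935.3

deff = 1 + (6 − 1)·0.0348 = 1 + 0.174 = 1.174.
n_eff = 1098 / 1.174 = 935.3.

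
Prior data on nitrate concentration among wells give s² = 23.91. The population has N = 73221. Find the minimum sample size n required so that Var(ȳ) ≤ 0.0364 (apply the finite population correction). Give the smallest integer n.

Without fpc, n₀ = s²/D = 23.91/0.0364 = 656.8681.
With fpc, (1 − n/N)·s²/n ≤ D requires n ≥ n₀/(1 + n₀/N) = 656.8681/(1 + 656.8681/73221) = 651.0277.
Rounding up, n = 652.

652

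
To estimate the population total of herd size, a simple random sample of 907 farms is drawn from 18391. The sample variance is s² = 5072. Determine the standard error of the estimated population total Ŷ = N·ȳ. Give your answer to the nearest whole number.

Var(Ŷ) = N²·Var(ȳ) = N²·(1 − n/N)·s²/n.
f = 907/18391 = 0.04931760; Var(ȳ) = 0.95068240·5072/907 = 5.3162747.
Var(Ŷ) = 18391² · 5.3162747 = 1.7981176 × 10^9.
SE(Ŷ) = √(1.7981176 × 10^9) = 42404.

42404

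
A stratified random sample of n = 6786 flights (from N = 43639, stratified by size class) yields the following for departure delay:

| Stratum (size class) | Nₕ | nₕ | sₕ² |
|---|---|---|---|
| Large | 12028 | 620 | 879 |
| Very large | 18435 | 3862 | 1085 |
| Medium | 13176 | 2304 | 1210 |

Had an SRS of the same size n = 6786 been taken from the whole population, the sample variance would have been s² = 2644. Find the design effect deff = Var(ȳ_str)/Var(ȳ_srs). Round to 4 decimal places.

Var(ȳ_str) = Σ Wₕ²(1−fₕ)sₕ²/nₕ with Wₕ = Nₕ/43639:
  Large: (12028/43639)²·(1−620/12028)·879/620 = 0.10215286
  Very large: (18435/43639)²·(1−3862/18435)·1085/3862 = 0.039633278
  Medium: (13176/43639)²·(1−2304/13176)·1210/2304 = 0.03950448
  → Var(ȳ_str) = 0.18129062.
Var(ȳ_srs) = (1 − 6786/43639)·2644/6786 = 0.32903769.
deff = 0.18129062 / 0.32903769 = 0.5510.

0.5510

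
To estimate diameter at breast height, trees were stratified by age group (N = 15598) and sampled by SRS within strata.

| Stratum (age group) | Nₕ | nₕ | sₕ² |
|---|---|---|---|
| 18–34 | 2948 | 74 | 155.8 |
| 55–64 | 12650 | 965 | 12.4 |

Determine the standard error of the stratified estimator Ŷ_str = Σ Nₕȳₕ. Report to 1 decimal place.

4442.7

Var(Ŷ_str) = Σₕ Nₕ²(1 − fₕ)sₕ²/nₕ.
18–34: 2948²·(1 − 74/2948)·155.8/74 = 1.7838157 × 10^7.
55–64: 12650²·(1 − 965/12650)·12.4/965 = 1.8993877 × 10^6.
Sum = 1.9737545 × 10^7.
SE = √(1.9737545 × 10^7) = 4442.7.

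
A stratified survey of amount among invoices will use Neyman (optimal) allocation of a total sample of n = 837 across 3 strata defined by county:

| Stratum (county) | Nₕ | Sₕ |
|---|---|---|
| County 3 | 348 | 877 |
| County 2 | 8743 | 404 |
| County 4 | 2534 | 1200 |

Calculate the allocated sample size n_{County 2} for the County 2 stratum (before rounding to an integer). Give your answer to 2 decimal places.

Neyman allocation: nₕ = n·NₕSₕ / Σⱼ NⱼSⱼ.
Σ NⱼSⱼ = 348·877 + 8743·404 + 2534·1200 = 6.878168 × 10^6.
n_{County 2} = 837·8743·404 / (6.878168 × 10^6) = 429.83.

429.83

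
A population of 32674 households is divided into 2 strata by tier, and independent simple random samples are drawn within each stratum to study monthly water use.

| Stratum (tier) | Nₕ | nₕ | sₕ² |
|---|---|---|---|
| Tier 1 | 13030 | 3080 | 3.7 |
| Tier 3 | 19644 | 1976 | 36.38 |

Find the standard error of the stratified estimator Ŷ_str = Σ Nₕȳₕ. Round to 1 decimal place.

2558.4

Var(Ŷ_str) = Σₕ Nₕ²(1 − fₕ)sₕ²/nₕ.
Tier 1: 13030²·(1 − 3080/13030)·3.7/3080 = 155746.57.
Tier 3: 19644²·(1 − 1976/19644)·36.38/1976 = 6.3898854 × 10^6.
Sum = 6.545632 × 10^6.
SE = √(6.545632 × 10^6) = 2558.4.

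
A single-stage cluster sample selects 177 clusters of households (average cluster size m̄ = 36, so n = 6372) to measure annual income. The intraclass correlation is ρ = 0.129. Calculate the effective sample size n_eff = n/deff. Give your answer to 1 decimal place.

deff = 1 + (36 − 1)·0.129 = 1 + 4.515 = 5.515.
n_eff = 6372 / 5.515 = 1155.4.

1155.4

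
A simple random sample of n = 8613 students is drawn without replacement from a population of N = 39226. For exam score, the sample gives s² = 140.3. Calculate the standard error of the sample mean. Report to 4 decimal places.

Under SRS without replacement, Var(ȳ) = (1 − f)·s²/n with f = n/N = 8613/39226 = 0.21957375.
Var(ȳ) = (1 − 0.21957375)·140.3/8613 = 0.78042625·0.01628933 = 0.012712621.
SE(ȳ) = √(0.012712621) = 0.1128.

0.1128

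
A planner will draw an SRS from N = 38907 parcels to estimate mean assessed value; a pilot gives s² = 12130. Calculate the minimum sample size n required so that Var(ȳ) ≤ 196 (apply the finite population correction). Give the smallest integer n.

Without fpc, n₀ = s²/D = 12130/196 = 61.8878.
With fpc, (1 − n/N)·s²/n ≤ D requires n ≥ n₀/(1 + n₀/N) = 61.8878/(1 + 61.8878/38907) = 61.7895.
Rounding up, n = 62.

62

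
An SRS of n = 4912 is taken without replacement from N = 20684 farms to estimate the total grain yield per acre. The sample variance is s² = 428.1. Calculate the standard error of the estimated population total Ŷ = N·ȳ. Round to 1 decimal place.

Var(Ŷ) = N²·Var(ȳ) = N²·(1 − n/N)·s²/n.
f = 4912/20684 = 0.23747824; Var(ȳ) = 0.76252176·428.1/4912 = 0.066456752.
Var(Ŷ) = 20684² · 0.066456752 = 2.843205 × 10^7.
SE(Ŷ) = √(2.843205 × 10^7) = 5332.2.

5332.2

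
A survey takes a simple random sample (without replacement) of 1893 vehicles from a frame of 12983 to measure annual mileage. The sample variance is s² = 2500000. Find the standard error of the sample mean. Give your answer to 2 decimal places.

33.59

Under SRS without replacement, Var(ȳ) = (1 − f)·s²/n with f = n/N = 1893/12983 = 0.14580605.
Var(ȳ) = (1 − 0.14580605)·2500000/1893 = 0.85419395·1320.655 = 1128.0955.
SE(ȳ) = √(1128.0955) = 33.59.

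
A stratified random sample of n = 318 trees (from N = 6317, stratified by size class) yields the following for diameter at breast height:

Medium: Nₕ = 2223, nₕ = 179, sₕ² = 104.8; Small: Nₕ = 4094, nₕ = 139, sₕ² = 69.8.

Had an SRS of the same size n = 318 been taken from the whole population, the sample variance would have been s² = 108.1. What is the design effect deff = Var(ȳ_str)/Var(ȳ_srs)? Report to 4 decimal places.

Var(ȳ_str) = Σ Wₕ²(1−fₕ)sₕ²/nₕ with Wₕ = Nₕ/6317:
  Medium: (2223/6317)²·(1−179/2223)·104.8/179 = 0.066666377
  Small: (4094/6317)²·(1−139/4094)·69.8/139 = 0.20375731
  → Var(ȳ_str) = 0.27042369.
Var(ȳ_srs) = (1 − 318/6317)·108.1/318 = 0.32282455.
deff = 0.27042369 / 0.32282455 = 0.8377.

0.8377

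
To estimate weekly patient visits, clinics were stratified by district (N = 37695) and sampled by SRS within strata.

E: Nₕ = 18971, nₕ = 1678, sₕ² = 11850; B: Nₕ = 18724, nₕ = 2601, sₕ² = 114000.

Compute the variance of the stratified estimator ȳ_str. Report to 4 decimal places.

10.9425

Var(ȳ_str) = Σₕ Wₕ²(1 − fₕ)sₕ²/nₕ with Wₕ = Nₕ/N, N = 37695.
E: Wₕ = 0.50327630; term = 0.50327630²·(1 − 0.08845079)·11850/1678 = 1.630495.
B: Wₕ = 0.49672370; term = 0.49672370²·(1 − 0.13891263)·114000/2601 = 9.3119683.
Sum = 10.942463.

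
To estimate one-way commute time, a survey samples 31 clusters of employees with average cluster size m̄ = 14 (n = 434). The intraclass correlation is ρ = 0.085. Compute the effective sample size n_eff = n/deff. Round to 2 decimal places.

206.18

deff = 1 + (14 − 1)·0.085 = 1 + 1.105 = 2.105.
n_eff = 434 / 2.105 = 206.18.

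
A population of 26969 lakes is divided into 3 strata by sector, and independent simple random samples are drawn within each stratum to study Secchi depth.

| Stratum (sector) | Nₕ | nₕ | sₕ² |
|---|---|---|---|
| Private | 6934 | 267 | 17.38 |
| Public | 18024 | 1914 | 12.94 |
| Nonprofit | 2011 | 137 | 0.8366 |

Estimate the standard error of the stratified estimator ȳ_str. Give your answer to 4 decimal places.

0.0829

Var(ȳ_str) = Σₕ Wₕ²(1 − fₕ)sₕ²/nₕ with Wₕ = Nₕ/N, N = 26969.
Private: Wₕ = 0.25711002; term = 0.25711002²·(1 − 0.03850591)·17.38/267 = 0.0041373581.
Public: Wₕ = 0.66832289; term = 0.66832289²·(1 − 0.10619174)·12.94/1914 = 0.0026990403.
Nonprofit: Wₕ = 0.07456710; term = 0.07456710²·(1 − 0.06812531)·0.8366/137 = 3.1640932 × 10^-5.
Sum = 0.0068680393.
SE = √(0.0068680393) = 0.0829.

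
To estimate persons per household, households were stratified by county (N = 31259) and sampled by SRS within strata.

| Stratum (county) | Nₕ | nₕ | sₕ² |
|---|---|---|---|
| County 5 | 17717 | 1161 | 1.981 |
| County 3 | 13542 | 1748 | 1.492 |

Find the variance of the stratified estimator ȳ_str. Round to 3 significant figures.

6.52 × 10^-4

Var(ȳ_str) = Σₕ Wₕ²(1 − fₕ)sₕ²/nₕ with Wₕ = Nₕ/N, N = 31259.
County 5: Wₕ = 0.56678077; term = 0.56678077²·(1 − 0.06553028)·1.981/1161 = 5.1220958 × 10^-4.
County 3: Wₕ = 0.43321923; term = 0.43321923²·(1 − 0.12907990)·1.492/1748 = 1.3951508 × 10^-4.
Sum = 6.5172466 × 10^-4.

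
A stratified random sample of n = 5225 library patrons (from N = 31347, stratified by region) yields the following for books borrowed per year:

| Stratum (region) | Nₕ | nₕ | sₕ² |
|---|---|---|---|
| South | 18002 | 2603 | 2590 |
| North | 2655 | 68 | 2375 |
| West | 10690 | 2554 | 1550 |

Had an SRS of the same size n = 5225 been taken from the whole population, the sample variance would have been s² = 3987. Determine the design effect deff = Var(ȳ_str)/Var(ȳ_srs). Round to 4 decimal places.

0.9099

Var(ȳ_str) = Σ Wₕ²(1−fₕ)sₕ²/nₕ with Wₕ = Nₕ/31347:
  South: (18002/31347)²·(1−2603/18002)·2590/2603 = 0.2807029
  North: (2655/31347)²·(1−68/2655)·2375/68 = 0.24413143
  West: (10690/31347)²·(1−2554/10690)·1550/2554 = 0.053716472
  → Var(ȳ_str) = 0.5785508.
Var(ȳ_srs) = (1 − 5225/31347)·3987/5225 = 0.635873.
deff = 0.5785508 / 0.635873 = 0.9099.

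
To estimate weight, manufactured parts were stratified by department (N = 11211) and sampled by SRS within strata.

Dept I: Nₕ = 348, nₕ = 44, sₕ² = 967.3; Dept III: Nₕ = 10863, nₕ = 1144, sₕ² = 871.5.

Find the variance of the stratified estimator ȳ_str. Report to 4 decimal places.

0.6584

Var(ȳ_str) = Σₕ Wₕ²(1 − fₕ)sₕ²/nₕ with Wₕ = Nₕ/N, N = 11211.
Dept I: Wₕ = 0.03104094; term = 0.03104094²·(1 − 0.12643678)·967.3/44 = 0.018504299.
Dept III: Wₕ = 0.96895906; term = 0.96895906²·(1 − 0.10531161)·871.5/1144 = 0.63991755.
Sum = 0.65842185.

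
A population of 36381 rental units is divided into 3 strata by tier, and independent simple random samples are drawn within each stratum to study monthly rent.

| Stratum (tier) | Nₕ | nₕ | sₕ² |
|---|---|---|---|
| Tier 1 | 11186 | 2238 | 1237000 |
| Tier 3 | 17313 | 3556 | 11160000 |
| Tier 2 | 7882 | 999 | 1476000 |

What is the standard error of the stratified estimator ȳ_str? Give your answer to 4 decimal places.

25.8283

Var(ȳ_str) = Σₕ Wₕ²(1 − fₕ)sₕ²/nₕ with Wₕ = Nₕ/N, N = 36381.
Tier 1: Wₕ = 0.30746818; term = 0.30746818²·(1 − 0.20007152)·1237000/2238 = 41.798543.
Tier 3: Wₕ = 0.47588027; term = 0.47588027²·(1 − 0.20539479)·11160000/3556 = 564.7409.
Tier 2: Wₕ = 0.21665155; term = 0.21665155²·(1 − 0.12674448)·1476000/999 = 60.559991.
Sum = 667.09943.
SE = √(667.09943) = 25.8283.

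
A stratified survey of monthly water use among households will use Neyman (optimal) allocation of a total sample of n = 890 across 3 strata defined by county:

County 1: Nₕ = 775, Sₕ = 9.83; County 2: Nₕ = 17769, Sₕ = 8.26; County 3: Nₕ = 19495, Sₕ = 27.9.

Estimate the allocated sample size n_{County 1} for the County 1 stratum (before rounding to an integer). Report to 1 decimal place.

Neyman allocation: nₕ = n·NₕSₕ / Σⱼ NⱼSⱼ.
Σ NⱼSⱼ = 775·9.83 + 17769·8.26 + 19495·27.9 = 698300.69.
n_{County 1} = 890·775·9.83 / 698300.69 = 9.7.

9.7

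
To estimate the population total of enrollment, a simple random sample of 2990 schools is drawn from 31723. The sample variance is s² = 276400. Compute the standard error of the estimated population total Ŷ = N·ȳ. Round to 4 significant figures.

290300

Var(Ŷ) = N²·Var(ȳ) = N²·(1 − n/N)·s²/n.
f = 2990/31723 = 0.09425338; Var(ȳ) = 0.90574662·276400/2990 = 83.72855.
Var(Ŷ) = 31723² · 83.72855 = 8.426012 × 10^10.
SE(Ŷ) = √(8.426012 × 10^10) = 290300.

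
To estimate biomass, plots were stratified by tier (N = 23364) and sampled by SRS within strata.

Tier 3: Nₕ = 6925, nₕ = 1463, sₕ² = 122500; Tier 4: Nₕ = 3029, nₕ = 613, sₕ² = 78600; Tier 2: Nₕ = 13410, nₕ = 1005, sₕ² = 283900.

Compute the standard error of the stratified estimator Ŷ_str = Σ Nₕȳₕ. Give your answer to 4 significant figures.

Var(Ŷ_str) = Σₕ Nₕ²(1 − fₕ)sₕ²/nₕ.
Tier 3: 6925²·(1 − 1463/6925)·122500/1463 = 3.1671106 × 10^9.
Tier 4: 3029²·(1 − 613/3029)·78600/613 = 9.3833578 × 10^8.
Tier 2: 13410²·(1 − 1005/13410)·283900/1005 = 4.6992103 × 10^10.
Sum = 5.1097549 × 10^10.
SE = √(5.1097549 × 10^10) = 226000.

226000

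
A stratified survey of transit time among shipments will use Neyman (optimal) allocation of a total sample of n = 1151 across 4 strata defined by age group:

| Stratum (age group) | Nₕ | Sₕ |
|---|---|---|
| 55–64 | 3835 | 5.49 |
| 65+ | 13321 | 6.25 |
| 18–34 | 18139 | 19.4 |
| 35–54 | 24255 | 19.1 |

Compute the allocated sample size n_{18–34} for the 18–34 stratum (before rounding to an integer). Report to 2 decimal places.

440.50

Neyman allocation: nₕ = n·NₕSₕ / Σⱼ NⱼSⱼ.
Σ NⱼSⱼ = 3835·5.49 + 13321·6.25 + 18139·19.4 + 24255·19.1 = 919477.5.
n_{18–34} = 1151·18139·19.4 / 919477.5 = 440.50.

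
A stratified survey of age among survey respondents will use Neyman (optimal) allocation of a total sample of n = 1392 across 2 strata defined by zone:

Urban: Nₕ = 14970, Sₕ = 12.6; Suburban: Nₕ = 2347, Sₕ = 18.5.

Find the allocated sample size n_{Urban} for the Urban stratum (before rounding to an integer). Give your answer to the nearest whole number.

1132

Neyman allocation: nₕ = n·NₕSₕ / Σⱼ NⱼSⱼ.
Σ NⱼSⱼ = 14970·12.6 + 2347·18.5 = 232041.5.
n_{Urban} = 1392·14970·12.6 / 232041.5 = 1132.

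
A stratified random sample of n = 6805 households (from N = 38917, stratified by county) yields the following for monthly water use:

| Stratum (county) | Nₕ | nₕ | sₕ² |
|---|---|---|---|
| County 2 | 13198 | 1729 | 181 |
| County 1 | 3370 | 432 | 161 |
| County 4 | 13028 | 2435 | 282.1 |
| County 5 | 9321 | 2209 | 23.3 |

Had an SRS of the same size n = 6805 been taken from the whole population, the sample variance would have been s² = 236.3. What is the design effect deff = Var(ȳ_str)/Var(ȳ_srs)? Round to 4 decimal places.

0.8347

Var(ȳ_str) = Σ Wₕ²(1−fₕ)sₕ²/nₕ with Wₕ = Nₕ/38917:
  County 2: (13198/38917)²·(1−1729/13198)·181/1729 = 0.010462574
  County 1: (3370/38917)²·(1−432/3370)·161/432 = 0.0024363805
  County 4: (13028/38917)²·(1−2435/13028)·282.1/2435 = 0.010556553
  County 5: (9321/38917)²·(1−2209/9321)·23.3/2209 = 4.6167436 × 10^-4
  → Var(ȳ_str) = 0.023917182.
Var(ȳ_srs) = (1 − 6805/38917)·236.3/6805 = 0.028652571.
deff = 0.023917182 / 0.028652571 = 0.8347.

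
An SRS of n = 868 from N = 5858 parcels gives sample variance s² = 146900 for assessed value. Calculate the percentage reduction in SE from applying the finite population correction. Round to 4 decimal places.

f = n/N = 868/5858 = 0.14817344.
SE_no-fpc = √(s²/n) = 13.009213; SE_fpc = √((1−f)s²/n) = 12.006782.
Ratio = √(1−f) = 0.92294451. Reduction = 100·(1 − 0.92294451) = 7.7055%.

7.7055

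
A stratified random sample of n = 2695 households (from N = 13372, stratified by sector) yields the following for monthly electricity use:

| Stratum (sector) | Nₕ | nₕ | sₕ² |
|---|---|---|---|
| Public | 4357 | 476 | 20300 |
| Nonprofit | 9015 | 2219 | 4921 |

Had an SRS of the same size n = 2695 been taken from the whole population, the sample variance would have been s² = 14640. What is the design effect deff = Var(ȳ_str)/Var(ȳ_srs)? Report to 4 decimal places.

1.1050

Var(ȳ_str) = Σ Wₕ²(1−fₕ)sₕ²/nₕ with Wₕ = Nₕ/13372:
  Public: (4357/13372)²·(1−476/4357)·20300/476 = 4.0329938
  Nonprofit: (9015/13372)²·(1−2219/9015)·4921/2219 = 0.75984048
  → Var(ȳ_str) = 4.7928343.
Var(ȳ_srs) = (1 − 2695/13372)·14640/2695 = 4.337457.
deff = 4.7928343 / 4.337457 = 1.1050.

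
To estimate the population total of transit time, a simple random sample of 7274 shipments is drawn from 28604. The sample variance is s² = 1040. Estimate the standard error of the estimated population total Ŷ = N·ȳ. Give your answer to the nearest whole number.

9340

Var(Ŷ) = N²·Var(ȳ) = N²·(1 − n/N)·s²/n.
f = 7274/28604 = 0.25430010; Var(ȳ) = 0.74569990·1040/7274 = 0.10661643.
Var(Ŷ) = 28604² · 0.10661643 = 8.7232371 × 10^7.
SE(Ŷ) = √(8.7232371 × 10^7) = 9340.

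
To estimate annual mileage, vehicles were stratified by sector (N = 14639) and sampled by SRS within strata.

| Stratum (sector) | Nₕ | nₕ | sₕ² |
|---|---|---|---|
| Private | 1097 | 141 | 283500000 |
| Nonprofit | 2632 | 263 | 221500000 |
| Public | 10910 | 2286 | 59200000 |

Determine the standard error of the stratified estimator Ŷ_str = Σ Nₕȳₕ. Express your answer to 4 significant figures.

Var(Ŷ_str) = Σₕ Nₕ²(1 − fₕ)sₕ²/nₕ.
Private: 1097²·(1 − 141/1097)·283500000/141 = 2.1086207 × 10^12.
Nonprofit: 2632²·(1 − 263/2632)·221500000/263 = 5.2513254 × 10^12.
Public: 10910²·(1 − 2286/10910)·59200000/2286 = 2.4365705 × 10^12.
Sum = 9.7965166 × 10^12.
SE = √(9.7965166 × 10^12) = 3.130 × 10^6.

3.130 × 10^6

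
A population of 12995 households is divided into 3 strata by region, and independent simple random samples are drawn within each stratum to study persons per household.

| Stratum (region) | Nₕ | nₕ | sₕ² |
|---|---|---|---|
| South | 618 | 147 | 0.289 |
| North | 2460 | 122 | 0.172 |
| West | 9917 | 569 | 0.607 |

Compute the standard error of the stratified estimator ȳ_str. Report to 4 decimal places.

Var(ȳ_str) = Σₕ Wₕ²(1 − fₕ)sₕ²/nₕ with Wₕ = Nₕ/N, N = 12995.
South: Wₕ = 0.04755675; term = 0.04755675²·(1 − 0.23786408)·0.289/147 = 3.3887328 × 10^-6.
North: Wₕ = 0.18930358; term = 0.18930358²·(1 − 0.04959350)·0.172/122 = 4.8017071 × 10^-5.
West: Wₕ = 0.76313967; term = 0.76313967²·(1 − 0.05737622)·0.607/569 = 5.856294 × 10^-4.
Sum = 6.370352 × 10^-4.
SE = √(6.370352 × 10^-4) = 0.0252.

0.0252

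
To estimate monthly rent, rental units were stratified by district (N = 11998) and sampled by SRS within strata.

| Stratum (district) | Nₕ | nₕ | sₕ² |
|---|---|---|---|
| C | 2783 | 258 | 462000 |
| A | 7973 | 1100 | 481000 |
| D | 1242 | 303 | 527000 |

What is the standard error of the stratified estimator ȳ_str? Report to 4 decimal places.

16.3695

Var(ȳ_str) = Σₕ Wₕ²(1 − fₕ)sₕ²/nₕ with Wₕ = Nₕ/N, N = 11998.
C: Wₕ = 0.23195533; term = 0.23195533²·(1 − 0.09270571)·462000/258 = 87.413628.
A: Wₕ = 0.66452742; term = 0.66452742²·(1 − 0.13796563)·481000/1100 = 166.45728.
D: Wₕ = 0.10351725; term = 0.10351725²·(1 − 0.24396135)·527000/303 = 14.090859.
Sum = 267.96177.
SE = √(267.96177) = 16.3695.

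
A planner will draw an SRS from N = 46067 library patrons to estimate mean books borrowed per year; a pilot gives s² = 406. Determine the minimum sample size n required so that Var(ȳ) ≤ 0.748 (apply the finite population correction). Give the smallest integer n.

Without fpc, n₀ = s²/D = 406/0.748 = 542.7807.
With fpc, (1 − n/N)·s²/n ≤ D requires n ≥ n₀/(1 + n₀/N) = 542.7807/(1 + 542.7807/46067) = 536.4599.
Rounding up, n = 537.

537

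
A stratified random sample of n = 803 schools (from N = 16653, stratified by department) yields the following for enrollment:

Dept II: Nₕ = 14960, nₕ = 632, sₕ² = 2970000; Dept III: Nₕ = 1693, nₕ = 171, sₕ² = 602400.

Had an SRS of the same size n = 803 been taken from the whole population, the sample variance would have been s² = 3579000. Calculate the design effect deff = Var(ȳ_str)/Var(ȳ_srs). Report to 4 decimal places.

Var(ȳ_str) = Σ Wₕ²(1−fₕ)sₕ²/nₕ with Wₕ = Nₕ/16653:
  Dept II: (14960/16653)²·(1−632/14960)·2970000/632 = 3632.2152
  Dept III: (1693/16653)²·(1−171/1693)·602400/171 = 32.732223
  → Var(ȳ_str) = 3664.9474.
Var(ȳ_srs) = (1 − 803/16653)·3579000/803 = 4242.1199.
deff = 3664.9474 / 4242.1199 = 0.8639.

0.8639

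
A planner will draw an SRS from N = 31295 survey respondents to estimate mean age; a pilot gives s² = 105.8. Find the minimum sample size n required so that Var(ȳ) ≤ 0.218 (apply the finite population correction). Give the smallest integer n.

478

Without fpc, n₀ = s²/D = 105.8/0.218 = 485.3211.
With fpc, (1 − n/N)·s²/n ≤ D requires n ≥ n₀/(1 + n₀/N) = 485.3211/(1 + 485.3211/31295) = 477.9097.
Rounding up, n = 478.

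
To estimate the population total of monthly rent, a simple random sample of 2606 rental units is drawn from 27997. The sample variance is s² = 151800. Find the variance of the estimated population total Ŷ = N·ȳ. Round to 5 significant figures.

Var(Ŷ) = N²·Var(ȳ) = N²·(1 − n/N)·s²/n.
f = 2606/27997 = 0.09308140; Var(ȳ) = 0.90691860·151800/2606 = 52.828182.
Var(Ŷ) = 27997² · 52.828182 = 4.140842 × 10^10.

4.1408 × 10^10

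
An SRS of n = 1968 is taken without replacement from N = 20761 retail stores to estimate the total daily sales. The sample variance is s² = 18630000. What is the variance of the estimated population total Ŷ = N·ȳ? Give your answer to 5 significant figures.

3.6934 × 10^12

Var(Ŷ) = N²·Var(ȳ) = N²·(1 − n/N)·s²/n.
f = 1968/20761 = 0.09479312; Var(ȳ) = 0.90520688·18630000/1968 = 8569.1078.
Var(Ŷ) = 20761² · 8569.1078 = 3.6934493 × 10^12.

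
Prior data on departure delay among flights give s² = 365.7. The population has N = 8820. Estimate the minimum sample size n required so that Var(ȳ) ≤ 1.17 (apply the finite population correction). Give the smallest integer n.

Without fpc, n₀ = s²/D = 365.7/1.17 = 312.5641.
With fpc, (1 − n/N)·s²/n ≤ D requires n ≥ n₀/(1 + n₀/N) = 312.5641/(1 + 312.5641/8820) = 301.8665.
Rounding up, n = 302.

302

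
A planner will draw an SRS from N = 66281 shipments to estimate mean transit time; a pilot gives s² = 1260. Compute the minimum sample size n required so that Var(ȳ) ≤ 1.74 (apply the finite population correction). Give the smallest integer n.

Without fpc, n₀ = s²/D = 1260/1.74 = 724.1379.
With fpc, (1 − n/N)·s²/n ≤ D requires n ≥ n₀/(1 + n₀/N) = 724.1379/(1 + 724.1379/66281) = 716.3120.
Rounding up, n = 717.

717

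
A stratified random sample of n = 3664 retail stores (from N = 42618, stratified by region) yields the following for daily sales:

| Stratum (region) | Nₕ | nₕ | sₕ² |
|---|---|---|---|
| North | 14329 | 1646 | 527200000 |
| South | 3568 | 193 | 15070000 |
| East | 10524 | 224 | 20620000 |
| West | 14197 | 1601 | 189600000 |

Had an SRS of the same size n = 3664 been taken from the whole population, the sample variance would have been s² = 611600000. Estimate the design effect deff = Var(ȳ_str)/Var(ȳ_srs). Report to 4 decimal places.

Var(ȳ_str) = Σ Wₕ²(1−fₕ)sₕ²/nₕ with Wₕ = Nₕ/42618:
  North: (14329/42618)²·(1−1646/14329)·527200000/1646 = 32047.733
  South: (3568/42618)²·(1−193/3568)·15070000/193 = 517.6884
  East: (10524/42618)²·(1−224/10524)·20620000/224 = 5493.7966
  West: (14197/42618)²·(1−1601/14197)·189600000/1601 = 11659.773
  → Var(ȳ_str) = 49718.991.
Var(ȳ_srs) = (1 − 3664/42618)·611600000/3664 = 152570.65.
deff = 49718.991 / 152570.65 = 0.3259.

0.3259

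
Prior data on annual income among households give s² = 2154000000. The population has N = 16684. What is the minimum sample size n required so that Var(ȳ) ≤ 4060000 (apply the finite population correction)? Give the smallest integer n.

Without fpc, n₀ = s²/D = 2154000000/4060000 = 530.5419.
With fpc, (1 − n/N)·s²/n ≤ D requires n ≥ n₀/(1 + n₀/N) = 530.5419/(1 + 530.5419/16684) = 514.1909.
Rounding up, n = 515.

515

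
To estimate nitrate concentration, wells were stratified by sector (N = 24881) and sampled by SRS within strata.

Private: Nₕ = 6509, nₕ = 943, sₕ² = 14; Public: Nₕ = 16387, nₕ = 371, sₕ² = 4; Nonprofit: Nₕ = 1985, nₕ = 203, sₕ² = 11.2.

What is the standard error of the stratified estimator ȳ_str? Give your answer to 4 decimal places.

Var(ȳ_str) = Σₕ Wₕ²(1 − fₕ)sₕ²/nₕ with Wₕ = Nₕ/N, N = 24881.
Private: Wₕ = 0.26160524; term = 0.26160524²·(1 − 0.14487633)·14/943 = 8.6883669 × 10^-4.
Public: Wₕ = 0.65861501; term = 0.65861501²·(1 − 0.02263990)·4/371 = 0.0045709233.
Nonprofit: Wₕ = 0.07977975; term = 0.07977975²·(1 − 0.10226700)·11.2/203 = 3.1524959 × 10^-4.
Sum = 0.0057550096.
SE = √(0.0057550096) = 0.0759.

0.0759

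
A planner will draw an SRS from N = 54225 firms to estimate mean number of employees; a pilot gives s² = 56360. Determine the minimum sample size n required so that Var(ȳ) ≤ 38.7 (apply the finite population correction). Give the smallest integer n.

Without fpc, n₀ = s²/D = 56360/38.7 = 1456.3307.
With fpc, (1 − n/N)·s²/n ≤ D requires n ≥ n₀/(1 + n₀/N) = 1456.3307/(1 + 1456.3307/54225) = 1418.2407.
Rounding up, n = 1419.

1419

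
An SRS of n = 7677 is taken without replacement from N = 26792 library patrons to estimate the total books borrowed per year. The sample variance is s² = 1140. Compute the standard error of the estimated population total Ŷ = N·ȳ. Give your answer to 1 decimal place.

Var(Ŷ) = N²·Var(ȳ) = N²·(1 − n/N)·s²/n.
f = 7677/26792 = 0.28654076; Var(ȳ) = 0.71345924·1140/7677 = 0.10594549.
Var(Ŷ) = 26792² · 0.10594549 = 7.6048866 × 10^7.
SE(Ŷ) = √(7.6048866 × 10^7) = 8720.6.

8720.6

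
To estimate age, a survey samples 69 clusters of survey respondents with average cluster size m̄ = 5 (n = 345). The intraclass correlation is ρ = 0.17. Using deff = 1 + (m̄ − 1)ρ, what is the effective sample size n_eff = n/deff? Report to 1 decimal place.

205.4

deff = 1 + (5 − 1)·0.17 = 1 + 0.68 = 1.68.
n_eff = 345 / 1.68 = 205.4.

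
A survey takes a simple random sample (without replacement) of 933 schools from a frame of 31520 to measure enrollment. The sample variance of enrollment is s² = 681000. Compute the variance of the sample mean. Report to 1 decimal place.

708.3

Under SRS without replacement, Var(ȳ) = (1 − f)·s²/n with f = n/N = 933/31520 = 0.02960025.
Var(ȳ) = (1 − 0.02960025)·681000/933 = 0.97039975·729.90354 = 708.29821.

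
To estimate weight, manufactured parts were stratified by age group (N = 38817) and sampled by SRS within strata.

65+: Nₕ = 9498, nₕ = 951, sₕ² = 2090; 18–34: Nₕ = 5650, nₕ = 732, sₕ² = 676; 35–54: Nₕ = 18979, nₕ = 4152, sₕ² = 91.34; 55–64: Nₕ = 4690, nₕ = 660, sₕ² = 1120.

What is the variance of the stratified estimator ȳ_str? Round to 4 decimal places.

Var(ȳ_str) = Σₕ Wₕ²(1 − fₕ)sₕ²/nₕ with Wₕ = Nₕ/N, N = 38817.
65+: Wₕ = 0.24468661; term = 0.24468661²·(1 − 0.10012634)·2090/951 = 0.11840436.
18–34: Wₕ = 0.14555478; term = 0.14555478²·(1 − 0.12955752)·676/732 = 0.017030549.
35–54: Wₕ = 0.48893526; term = 0.48893526²·(1 − 0.21876811)·91.34/4152 = 0.0041085288.
55–64: Wₕ = 0.12082335; term = 0.12082335²·(1 − 0.14072495)·1120/660 = 0.021286685.
Sum = 0.16083012.

0.1608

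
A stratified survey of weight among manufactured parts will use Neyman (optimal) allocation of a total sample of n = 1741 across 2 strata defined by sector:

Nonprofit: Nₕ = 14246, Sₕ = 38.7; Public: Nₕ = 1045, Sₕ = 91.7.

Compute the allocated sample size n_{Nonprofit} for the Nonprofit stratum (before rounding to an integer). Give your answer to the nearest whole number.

Neyman allocation: nₕ = n·NₕSₕ / Σⱼ NⱼSⱼ.
Σ NⱼSⱼ = 14246·38.7 + 1045·91.7 = 647146.7.
n_{Nonprofit} = 1741·14246·38.7 / 647146.7 = 1483.

1483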